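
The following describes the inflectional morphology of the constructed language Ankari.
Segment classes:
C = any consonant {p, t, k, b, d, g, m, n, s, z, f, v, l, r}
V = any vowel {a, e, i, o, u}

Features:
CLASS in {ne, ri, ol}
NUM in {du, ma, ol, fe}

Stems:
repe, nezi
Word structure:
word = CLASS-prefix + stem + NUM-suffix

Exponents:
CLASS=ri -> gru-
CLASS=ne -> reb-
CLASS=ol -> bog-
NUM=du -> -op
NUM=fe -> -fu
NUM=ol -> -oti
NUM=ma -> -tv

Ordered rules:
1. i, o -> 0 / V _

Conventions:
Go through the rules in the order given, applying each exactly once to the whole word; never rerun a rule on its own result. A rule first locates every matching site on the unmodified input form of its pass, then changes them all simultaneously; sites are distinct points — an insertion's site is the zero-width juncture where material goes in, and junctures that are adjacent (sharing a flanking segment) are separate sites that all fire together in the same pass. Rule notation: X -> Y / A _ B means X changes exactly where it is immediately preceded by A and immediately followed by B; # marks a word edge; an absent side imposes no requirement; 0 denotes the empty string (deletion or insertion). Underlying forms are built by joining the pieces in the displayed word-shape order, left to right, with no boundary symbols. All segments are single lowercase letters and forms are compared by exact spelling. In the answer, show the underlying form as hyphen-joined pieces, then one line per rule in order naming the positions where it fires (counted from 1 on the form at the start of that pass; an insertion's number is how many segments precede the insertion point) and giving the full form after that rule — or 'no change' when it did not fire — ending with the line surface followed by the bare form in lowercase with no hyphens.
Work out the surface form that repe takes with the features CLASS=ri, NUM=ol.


underlying: gru-repe-oti
1. i, o -> 0 / V _: fires at position(s) 8: grurepeti
surface: grurepeti


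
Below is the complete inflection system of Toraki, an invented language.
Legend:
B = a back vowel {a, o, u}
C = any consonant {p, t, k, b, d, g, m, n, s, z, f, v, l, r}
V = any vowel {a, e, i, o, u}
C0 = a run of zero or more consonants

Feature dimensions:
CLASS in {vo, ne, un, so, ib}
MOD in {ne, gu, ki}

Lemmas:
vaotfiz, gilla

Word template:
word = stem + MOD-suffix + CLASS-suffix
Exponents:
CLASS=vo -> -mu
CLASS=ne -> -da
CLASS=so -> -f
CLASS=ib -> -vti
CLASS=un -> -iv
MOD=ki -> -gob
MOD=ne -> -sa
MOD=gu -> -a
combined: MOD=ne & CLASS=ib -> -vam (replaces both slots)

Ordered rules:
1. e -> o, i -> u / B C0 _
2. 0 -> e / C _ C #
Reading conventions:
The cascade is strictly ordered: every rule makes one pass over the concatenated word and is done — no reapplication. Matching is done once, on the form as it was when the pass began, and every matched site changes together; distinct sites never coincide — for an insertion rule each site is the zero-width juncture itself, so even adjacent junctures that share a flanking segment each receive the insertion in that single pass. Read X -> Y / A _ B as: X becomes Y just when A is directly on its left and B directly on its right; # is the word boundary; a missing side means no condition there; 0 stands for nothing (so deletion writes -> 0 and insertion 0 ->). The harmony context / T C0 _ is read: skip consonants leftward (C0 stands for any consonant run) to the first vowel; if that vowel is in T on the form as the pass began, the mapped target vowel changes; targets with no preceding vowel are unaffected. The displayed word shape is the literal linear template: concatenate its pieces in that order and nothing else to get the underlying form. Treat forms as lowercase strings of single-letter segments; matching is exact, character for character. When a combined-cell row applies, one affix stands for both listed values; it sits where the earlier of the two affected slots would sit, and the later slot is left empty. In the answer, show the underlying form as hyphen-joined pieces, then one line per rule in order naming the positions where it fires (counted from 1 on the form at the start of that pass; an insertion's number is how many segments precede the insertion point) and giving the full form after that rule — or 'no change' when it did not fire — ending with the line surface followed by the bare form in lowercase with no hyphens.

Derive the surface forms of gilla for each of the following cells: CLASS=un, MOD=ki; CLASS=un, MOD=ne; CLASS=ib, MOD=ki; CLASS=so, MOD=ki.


cell CLASS=un, MOD=ki:
underlying: gilla-gob-iv
1. e -> o, i -> u / B C0 _: fires at position(s) 9: gillagobuv
2. 0 -> e / C _ C #: no change
surface: gillagobuv

cell CLASS=un, MOD=ne:
underlying: gilla-sa-iv
1. e -> o, i -> u / B C0 _: fires at position(s) 8: gillasauv
2. 0 -> e / C _ C #: no change
surface: gillasauv

cell CLASS=ib, MOD=ki:
underlying: gilla-gob-vti
1. e -> o, i -> u / B C0 _: fires at position(s) 11: gillagobvtu
2. 0 -> e / C _ C #: no change
surface: gillagobvtu

cell CLASS=so, MOD=ki:
underlying: gilla-gob-f
1. e -> o, i -> u / B C0 _: no change
2. 0 -> e / C _ C #: inserts after position(s) 8: gillagobef
surface: gillagobef


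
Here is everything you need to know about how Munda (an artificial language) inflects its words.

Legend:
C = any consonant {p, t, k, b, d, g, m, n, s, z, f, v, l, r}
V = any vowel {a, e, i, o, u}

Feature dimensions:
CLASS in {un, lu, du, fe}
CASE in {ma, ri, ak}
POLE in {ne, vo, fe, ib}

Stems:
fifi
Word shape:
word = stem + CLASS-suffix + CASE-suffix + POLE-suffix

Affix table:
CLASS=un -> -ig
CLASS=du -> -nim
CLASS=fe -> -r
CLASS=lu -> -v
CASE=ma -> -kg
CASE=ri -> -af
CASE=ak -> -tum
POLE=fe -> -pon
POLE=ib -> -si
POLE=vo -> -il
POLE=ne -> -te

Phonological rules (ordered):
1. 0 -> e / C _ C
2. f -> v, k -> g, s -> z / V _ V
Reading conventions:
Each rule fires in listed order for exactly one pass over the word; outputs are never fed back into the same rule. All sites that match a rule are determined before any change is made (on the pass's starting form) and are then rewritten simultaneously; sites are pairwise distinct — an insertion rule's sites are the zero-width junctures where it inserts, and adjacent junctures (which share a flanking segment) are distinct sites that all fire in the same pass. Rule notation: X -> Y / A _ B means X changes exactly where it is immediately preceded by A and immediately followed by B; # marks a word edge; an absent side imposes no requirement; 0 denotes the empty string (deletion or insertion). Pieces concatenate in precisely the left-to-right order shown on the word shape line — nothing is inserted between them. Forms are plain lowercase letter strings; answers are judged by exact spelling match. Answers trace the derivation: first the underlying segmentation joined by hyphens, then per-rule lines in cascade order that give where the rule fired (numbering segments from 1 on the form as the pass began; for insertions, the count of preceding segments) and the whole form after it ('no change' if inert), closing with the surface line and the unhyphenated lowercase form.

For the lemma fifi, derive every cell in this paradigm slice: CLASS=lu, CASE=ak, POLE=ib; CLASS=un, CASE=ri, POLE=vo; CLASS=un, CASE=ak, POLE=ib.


cell CLASS=lu, CASE=ak, POLE=ib:
underlying: fifi-v-tum-si
1. 0 -> e / C _ C: inserts after position(s) 5, 8: fifivetumesi
2. f -> v, k -> g, s -> z / V _ V: fires at position(s) 3, 11: fivivetumezi
surface: fivivetumezi

cell CLASS=un, CASE=ri, POLE=vo:
underlying: fifi-ig-af-il
1. 0 -> e / C _ C: no change
2. f -> v, k -> g, s -> z / V _ V: fires at position(s) 3, 8: fiviigavil
surface: fiviigavil

cell CLASS=un, CASE=ak, POLE=ib:
underlying: fifi-ig-tum-si
1. 0 -> e / C _ C: inserts after position(s) 6, 9: fifiigetumesi
2. f -> v, k -> g, s -> z / V _ V: fires at position(s) 3, 12: fiviigetumezi
surface: fiviigetumezi


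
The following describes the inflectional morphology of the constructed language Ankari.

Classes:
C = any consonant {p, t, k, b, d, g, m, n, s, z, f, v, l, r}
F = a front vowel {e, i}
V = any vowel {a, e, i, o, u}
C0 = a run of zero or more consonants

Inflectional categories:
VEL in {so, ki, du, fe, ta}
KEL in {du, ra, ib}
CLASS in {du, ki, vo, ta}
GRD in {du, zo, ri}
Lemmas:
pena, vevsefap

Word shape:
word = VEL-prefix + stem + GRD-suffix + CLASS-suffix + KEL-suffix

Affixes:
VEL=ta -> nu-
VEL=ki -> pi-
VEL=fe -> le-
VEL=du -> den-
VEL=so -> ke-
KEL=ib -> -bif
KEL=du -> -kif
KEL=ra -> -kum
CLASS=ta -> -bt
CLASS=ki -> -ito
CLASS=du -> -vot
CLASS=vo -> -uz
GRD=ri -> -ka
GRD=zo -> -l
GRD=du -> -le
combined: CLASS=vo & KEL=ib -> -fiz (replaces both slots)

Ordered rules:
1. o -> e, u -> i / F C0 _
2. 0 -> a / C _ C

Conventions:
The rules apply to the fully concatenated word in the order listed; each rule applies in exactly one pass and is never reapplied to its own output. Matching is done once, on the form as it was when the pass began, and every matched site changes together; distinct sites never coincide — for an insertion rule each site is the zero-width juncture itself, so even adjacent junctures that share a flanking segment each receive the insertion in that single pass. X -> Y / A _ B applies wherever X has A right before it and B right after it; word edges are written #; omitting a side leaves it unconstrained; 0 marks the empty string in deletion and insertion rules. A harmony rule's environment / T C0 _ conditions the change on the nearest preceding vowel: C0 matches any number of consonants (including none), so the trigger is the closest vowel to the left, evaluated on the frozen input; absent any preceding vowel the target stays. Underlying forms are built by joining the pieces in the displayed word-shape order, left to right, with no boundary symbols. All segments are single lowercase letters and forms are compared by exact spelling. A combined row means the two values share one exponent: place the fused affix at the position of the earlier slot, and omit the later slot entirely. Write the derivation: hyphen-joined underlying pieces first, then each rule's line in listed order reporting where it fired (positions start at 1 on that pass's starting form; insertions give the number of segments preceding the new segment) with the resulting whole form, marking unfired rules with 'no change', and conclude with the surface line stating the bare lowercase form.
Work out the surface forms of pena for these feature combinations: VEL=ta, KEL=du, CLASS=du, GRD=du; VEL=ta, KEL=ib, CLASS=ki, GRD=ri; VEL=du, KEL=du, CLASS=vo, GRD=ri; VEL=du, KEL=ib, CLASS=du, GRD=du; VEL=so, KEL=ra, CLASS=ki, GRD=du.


cell VEL=ta, KEL=du, CLASS=du, GRD=du:
underlying: nu-pena-le-vot-kif
1. o -> e, u -> i / F C0 _: fires at position(s) 10: nupenalevetkif
2. 0 -> a / C _ C: inserts after position(s) 11: nupenalevetakif
surface: nupenalevetakif

cell VEL=ta, KEL=ib, CLASS=ki, GRD=ri:
underlying: nu-pena-ka-ito-bif
1. o -> e, u -> i / F C0 _: fires at position(s) 11: nupenakaitebif
2. 0 -> a / C _ C: no change
surface: nupenakaitebif

cell VEL=du, KEL=du, CLASS=vo, GRD=ri:
underlying: den-pena-ka-uz-kif
1. o -> e, u -> i / F C0 _: no change
2. 0 -> a / C _ C: inserts after position(s) 3, 11: denapenakauzakif
surface: denapenakauzakif

cell VEL=du, KEL=ib, CLASS=du, GRD=du:
underlying: den-pena-le-vot-bif
1. o -> e, u -> i / F C0 _: fires at position(s) 11: denpenalevetbif
2. 0 -> a / C _ C: inserts after position(s) 3, 12: denapenalevetabif
surface: denapenalevetabif

cell VEL=so, KEL=ra, CLASS=ki, GRD=du:
underlying: ke-pena-le-ito-kum
1. o -> e, u -> i / F C0 _: fires at position(s) 11: kepenaleitekum
2. 0 -> a / C _ C: no change
surface: kepenaleitekum


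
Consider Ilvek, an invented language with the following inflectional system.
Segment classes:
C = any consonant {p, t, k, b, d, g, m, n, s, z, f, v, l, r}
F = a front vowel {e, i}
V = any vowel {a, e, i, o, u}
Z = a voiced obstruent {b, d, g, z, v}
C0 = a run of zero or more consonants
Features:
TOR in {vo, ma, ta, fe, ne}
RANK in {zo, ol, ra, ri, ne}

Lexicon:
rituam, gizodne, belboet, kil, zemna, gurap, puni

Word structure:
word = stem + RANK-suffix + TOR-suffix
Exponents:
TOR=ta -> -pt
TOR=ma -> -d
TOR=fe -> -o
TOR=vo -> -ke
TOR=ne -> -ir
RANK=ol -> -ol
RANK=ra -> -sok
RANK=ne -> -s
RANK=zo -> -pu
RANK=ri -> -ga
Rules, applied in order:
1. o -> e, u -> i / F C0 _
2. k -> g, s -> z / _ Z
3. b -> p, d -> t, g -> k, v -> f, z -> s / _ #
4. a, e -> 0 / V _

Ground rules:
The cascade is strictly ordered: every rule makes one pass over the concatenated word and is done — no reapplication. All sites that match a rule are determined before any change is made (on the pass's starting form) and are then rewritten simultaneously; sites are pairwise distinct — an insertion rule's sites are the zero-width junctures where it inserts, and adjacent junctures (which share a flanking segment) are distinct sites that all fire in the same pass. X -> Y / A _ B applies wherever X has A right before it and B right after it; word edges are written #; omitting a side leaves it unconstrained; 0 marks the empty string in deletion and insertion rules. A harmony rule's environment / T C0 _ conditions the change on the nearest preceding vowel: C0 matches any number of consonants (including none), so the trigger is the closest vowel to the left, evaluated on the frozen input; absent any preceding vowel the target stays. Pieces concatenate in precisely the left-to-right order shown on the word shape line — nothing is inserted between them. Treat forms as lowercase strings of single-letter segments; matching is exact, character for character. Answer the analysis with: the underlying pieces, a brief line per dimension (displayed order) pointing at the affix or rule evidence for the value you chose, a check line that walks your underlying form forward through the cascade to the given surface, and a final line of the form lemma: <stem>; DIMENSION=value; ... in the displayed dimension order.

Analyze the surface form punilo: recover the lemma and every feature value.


underlying: puni-ol-o
TOR=fe - signalled by the affix -o
RANK=ol - signalled by the affix -ol
check: puniolo -> punielo -> punielo -> punielo -> punilo
lemma: puni; TOR=fe; RANK=ol


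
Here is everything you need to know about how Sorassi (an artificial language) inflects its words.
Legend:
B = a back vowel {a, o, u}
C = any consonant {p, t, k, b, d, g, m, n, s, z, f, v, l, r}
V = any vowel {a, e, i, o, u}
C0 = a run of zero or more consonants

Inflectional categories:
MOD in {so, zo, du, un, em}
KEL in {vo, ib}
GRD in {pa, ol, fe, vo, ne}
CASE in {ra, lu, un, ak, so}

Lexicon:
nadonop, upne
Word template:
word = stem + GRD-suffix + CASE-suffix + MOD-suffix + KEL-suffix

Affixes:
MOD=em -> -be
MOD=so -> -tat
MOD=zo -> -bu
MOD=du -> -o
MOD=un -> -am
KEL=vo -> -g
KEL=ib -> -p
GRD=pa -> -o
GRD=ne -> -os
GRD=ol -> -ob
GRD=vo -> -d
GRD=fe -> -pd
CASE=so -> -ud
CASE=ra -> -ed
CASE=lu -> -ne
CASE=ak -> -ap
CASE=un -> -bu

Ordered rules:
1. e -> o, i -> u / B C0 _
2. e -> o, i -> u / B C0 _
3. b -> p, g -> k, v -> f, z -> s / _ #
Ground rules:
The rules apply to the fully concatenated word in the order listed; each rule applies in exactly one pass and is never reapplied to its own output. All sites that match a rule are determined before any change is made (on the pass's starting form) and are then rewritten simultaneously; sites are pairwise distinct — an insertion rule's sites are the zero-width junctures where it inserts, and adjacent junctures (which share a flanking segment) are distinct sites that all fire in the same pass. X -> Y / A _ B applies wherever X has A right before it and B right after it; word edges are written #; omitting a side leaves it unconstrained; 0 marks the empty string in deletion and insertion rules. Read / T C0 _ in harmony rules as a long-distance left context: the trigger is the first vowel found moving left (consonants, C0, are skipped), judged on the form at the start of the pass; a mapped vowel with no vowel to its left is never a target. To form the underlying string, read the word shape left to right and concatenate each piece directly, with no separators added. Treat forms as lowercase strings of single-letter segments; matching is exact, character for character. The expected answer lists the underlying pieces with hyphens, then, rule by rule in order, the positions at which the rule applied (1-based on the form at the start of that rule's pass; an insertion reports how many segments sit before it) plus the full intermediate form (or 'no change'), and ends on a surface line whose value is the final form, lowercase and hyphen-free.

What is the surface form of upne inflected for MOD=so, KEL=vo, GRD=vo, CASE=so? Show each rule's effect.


underlying: upne-d-ud-tat-g
1. e -> o, i -> u / B C0 _: fires at position(s) 4: upnodudtatg
2. e -> o, i -> u / B C0 _: no change
3. b -> p, g -> k, v -> f, z -> s / _ #: fires at position(s) 11: upnodudtatk
surface: upnodudtatk


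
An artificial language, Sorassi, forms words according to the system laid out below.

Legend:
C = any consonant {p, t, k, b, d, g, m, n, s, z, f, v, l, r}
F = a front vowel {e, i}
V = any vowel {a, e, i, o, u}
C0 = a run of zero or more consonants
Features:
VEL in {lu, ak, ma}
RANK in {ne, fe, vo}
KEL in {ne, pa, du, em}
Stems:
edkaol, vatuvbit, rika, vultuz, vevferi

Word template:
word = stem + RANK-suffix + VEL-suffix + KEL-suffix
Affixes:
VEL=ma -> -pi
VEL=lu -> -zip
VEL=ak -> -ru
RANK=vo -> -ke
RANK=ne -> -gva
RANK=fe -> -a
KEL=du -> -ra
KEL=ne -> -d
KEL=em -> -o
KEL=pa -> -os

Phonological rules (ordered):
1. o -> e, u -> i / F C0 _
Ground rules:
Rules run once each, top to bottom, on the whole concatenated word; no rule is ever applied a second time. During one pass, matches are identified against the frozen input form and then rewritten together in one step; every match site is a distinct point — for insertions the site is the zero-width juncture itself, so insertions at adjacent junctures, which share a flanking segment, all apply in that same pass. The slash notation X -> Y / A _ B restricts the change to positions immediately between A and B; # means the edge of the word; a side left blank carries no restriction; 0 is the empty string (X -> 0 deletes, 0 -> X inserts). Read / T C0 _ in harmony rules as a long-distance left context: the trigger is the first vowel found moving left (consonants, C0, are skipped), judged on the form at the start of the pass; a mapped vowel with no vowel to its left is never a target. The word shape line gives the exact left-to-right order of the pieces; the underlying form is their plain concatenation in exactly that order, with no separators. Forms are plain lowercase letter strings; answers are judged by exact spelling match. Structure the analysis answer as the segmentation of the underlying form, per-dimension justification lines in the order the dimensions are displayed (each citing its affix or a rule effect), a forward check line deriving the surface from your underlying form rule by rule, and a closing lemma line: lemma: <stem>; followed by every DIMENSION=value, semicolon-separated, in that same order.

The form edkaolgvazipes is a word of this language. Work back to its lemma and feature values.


underlying: edkaol-gva-zip-os
VEL=lu - signalled by the affix -zip
RANK=ne - signalled by the affix -gva
KEL=pa - signalled by the affix -os
check: edkaolgvazipos -> edkaolgvazipes
lemma: edkaol; VEL=lu; RANK=ne; KEL=pa


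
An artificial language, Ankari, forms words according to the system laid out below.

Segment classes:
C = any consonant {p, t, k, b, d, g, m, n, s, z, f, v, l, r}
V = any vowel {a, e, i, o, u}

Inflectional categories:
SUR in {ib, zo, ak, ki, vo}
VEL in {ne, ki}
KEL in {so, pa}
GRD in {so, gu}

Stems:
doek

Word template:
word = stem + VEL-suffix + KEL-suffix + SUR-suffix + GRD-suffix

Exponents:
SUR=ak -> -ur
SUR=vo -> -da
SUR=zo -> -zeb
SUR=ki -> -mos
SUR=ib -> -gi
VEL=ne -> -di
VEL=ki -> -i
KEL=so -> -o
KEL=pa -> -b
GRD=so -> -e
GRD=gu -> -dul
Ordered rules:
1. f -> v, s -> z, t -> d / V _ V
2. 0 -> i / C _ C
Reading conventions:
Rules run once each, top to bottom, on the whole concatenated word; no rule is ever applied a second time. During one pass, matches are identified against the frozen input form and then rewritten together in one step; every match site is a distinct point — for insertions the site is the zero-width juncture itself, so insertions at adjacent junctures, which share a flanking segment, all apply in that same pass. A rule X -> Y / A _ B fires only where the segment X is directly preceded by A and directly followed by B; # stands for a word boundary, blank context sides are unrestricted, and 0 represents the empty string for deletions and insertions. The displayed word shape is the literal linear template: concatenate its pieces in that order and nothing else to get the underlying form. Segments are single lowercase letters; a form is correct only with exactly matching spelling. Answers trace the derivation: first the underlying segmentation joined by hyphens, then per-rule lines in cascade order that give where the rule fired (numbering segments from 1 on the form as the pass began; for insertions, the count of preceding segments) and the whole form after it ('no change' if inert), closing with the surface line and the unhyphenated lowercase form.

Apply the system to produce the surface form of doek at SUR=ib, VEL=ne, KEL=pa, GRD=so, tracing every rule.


underlying: doek-di-b-gi-e
1. f -> v, s -> z, t -> d / V _ V: no change
2. 0 -> i / C _ C: inserts after position(s) 4, 7: doekidibigie
surface: doekidibigie


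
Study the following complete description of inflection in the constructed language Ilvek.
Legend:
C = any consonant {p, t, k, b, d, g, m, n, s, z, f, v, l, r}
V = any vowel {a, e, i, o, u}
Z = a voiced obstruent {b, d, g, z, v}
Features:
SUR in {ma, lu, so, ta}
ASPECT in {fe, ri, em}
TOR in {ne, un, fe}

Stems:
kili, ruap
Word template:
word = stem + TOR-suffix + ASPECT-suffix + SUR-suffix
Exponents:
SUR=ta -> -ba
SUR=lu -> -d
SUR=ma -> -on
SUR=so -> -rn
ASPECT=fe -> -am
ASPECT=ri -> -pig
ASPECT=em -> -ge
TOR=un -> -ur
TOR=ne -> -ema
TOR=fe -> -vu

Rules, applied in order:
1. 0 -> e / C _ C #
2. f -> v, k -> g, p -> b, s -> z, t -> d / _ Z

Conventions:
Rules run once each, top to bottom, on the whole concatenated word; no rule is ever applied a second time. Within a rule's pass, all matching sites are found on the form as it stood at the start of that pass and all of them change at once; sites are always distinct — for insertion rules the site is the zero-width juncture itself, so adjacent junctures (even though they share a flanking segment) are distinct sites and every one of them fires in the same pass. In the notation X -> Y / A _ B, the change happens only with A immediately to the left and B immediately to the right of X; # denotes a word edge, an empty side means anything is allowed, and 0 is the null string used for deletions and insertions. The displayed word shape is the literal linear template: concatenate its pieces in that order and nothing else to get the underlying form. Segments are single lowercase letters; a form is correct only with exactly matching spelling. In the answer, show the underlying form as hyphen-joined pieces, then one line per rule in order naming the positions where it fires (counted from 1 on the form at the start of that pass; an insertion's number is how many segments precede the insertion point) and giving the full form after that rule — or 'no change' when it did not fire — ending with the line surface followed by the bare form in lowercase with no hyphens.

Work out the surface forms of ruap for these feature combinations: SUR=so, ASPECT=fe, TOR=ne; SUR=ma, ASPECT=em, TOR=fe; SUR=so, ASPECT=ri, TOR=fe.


cell SUR=so, ASPECT=fe, TOR=ne:
underlying: ruap-ema-am-rn
1. 0 -> e / C _ C #: inserts after position(s) 10: ruapemaamren
2. f -> v, k -> g, p -> b, s -> z, t -> d / _ Z: no change
surface: ruapemaamren

cell SUR=ma, ASPECT=em, TOR=fe:
underlying: ruap-vu-ge-on
1. 0 -> e / C _ C #: no change
2. f -> v, k -> g, p -> b, s -> z, t -> d / _ Z: fires at position(s) 4: ruabvugeon
surface: ruabvugeon

cell SUR=so, ASPECT=ri, TOR=fe:
underlying: ruap-vu-pig-rn
1. 0 -> e / C _ C #: inserts after position(s) 10: ruapvupigren
2. f -> v, k -> g, p -> b, s -> z, t -> d / _ Z: fires at position(s) 4: ruabvupigren
surface: ruabvupigren


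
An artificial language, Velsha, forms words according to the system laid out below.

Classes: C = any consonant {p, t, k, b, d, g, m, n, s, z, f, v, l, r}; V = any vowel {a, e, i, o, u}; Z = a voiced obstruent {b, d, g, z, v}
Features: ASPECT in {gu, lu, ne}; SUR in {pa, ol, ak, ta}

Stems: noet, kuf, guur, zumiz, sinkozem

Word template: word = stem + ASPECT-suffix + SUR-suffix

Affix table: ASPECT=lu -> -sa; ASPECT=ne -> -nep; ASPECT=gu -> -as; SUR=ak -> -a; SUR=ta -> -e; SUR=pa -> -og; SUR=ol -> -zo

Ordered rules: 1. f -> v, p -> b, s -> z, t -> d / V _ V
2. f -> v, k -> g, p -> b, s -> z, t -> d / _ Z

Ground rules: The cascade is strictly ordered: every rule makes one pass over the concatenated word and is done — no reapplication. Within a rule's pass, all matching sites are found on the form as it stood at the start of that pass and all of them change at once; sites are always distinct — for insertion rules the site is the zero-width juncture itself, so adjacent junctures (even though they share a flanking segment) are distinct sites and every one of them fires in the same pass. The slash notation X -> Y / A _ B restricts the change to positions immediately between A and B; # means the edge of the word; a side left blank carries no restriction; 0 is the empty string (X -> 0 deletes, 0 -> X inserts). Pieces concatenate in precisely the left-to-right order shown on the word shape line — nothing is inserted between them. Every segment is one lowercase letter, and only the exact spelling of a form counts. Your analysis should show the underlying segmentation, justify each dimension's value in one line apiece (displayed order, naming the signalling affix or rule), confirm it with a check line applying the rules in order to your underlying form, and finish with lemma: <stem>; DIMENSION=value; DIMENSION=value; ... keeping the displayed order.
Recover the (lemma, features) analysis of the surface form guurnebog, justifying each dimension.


underlying: guur-nep-og
ASPECT=ne - signalled by the affix -nep
SUR=pa - signalled by the affix -og
check: guurnepog -> guurnebog -> guurnebog
lemma: guur; ASPECT=ne; SUR=pa


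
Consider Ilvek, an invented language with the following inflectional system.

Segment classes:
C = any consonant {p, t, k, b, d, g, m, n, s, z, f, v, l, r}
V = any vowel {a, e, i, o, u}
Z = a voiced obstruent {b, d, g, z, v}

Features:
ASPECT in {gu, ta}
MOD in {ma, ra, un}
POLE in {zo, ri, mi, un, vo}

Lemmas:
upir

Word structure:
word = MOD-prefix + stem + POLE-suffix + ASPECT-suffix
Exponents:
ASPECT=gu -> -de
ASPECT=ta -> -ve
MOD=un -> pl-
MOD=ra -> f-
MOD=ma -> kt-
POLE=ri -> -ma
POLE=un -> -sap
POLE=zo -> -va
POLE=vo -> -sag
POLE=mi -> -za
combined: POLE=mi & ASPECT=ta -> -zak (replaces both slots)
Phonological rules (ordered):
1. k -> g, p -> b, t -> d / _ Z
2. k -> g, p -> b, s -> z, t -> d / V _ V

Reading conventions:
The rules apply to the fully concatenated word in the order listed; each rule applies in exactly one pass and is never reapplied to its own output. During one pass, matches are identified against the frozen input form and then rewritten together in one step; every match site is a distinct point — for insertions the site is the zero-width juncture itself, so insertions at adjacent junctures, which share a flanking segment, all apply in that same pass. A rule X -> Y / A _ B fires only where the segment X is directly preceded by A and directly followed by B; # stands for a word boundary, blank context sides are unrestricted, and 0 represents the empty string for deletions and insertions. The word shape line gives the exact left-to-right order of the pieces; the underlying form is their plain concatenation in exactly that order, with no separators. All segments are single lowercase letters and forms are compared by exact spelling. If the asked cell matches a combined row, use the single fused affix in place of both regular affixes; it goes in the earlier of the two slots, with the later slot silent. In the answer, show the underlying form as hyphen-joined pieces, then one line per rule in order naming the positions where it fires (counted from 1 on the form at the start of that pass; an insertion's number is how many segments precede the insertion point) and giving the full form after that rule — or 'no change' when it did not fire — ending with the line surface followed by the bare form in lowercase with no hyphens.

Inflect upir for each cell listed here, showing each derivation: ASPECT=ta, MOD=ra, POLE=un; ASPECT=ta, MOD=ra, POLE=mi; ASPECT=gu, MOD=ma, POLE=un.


cell ASPECT=ta, MOD=ra, POLE=un:
underlying: f-upir-sap-ve
1. k -> g, p -> b, t -> d / _ Z: fires at position(s) 8: fupirsabve
2. k -> g, p -> b, s -> z, t -> d / V _ V: fires at position(s) 3: fubirsabve
surface: fubirsabve

cell ASPECT=ta, MOD=ra, POLE=mi:
underlying: f-upir-zak
1. k -> g, p -> b, t -> d / _ Z: no change
2. k -> g, p -> b, s -> z, t -> d / V _ V: fires at position(s) 3: fubirzak
surface: fubirzak

cell ASPECT=gu, MOD=ma, POLE=un:
underlying: kt-upir-sap-de
1. k -> g, p -> b, t -> d / _ Z: fires at position(s) 9: ktupirsabde
2. k -> g, p -> b, s -> z, t -> d / V _ V: fires at position(s) 4: ktubirsabde
surface: ktubirsabde


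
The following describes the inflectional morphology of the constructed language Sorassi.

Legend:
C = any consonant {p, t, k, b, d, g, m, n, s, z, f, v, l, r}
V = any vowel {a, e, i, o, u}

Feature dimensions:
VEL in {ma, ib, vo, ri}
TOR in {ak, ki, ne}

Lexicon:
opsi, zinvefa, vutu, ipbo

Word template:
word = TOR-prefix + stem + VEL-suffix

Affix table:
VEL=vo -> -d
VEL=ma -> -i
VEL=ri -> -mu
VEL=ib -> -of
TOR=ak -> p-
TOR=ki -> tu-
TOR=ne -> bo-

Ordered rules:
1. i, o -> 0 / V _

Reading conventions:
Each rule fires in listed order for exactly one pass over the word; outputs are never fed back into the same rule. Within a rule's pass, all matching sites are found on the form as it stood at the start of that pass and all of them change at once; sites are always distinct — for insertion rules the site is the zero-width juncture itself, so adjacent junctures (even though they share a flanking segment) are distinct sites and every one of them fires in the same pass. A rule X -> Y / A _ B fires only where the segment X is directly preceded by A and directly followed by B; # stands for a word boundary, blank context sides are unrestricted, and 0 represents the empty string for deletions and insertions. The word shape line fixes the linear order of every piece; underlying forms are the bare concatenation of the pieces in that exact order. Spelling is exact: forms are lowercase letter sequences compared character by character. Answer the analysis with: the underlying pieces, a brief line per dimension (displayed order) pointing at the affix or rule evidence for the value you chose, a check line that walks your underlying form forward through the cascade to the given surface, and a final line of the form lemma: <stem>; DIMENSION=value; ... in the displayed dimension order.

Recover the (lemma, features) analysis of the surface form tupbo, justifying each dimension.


underlying: tu-ipbo-i
VEL=ma - signalled by the affix -i
TOR=ki - signalled by the affix tu-
check: tuipboi -> tupbo
lemma: ipbo; VEL=ma; TOR=ki


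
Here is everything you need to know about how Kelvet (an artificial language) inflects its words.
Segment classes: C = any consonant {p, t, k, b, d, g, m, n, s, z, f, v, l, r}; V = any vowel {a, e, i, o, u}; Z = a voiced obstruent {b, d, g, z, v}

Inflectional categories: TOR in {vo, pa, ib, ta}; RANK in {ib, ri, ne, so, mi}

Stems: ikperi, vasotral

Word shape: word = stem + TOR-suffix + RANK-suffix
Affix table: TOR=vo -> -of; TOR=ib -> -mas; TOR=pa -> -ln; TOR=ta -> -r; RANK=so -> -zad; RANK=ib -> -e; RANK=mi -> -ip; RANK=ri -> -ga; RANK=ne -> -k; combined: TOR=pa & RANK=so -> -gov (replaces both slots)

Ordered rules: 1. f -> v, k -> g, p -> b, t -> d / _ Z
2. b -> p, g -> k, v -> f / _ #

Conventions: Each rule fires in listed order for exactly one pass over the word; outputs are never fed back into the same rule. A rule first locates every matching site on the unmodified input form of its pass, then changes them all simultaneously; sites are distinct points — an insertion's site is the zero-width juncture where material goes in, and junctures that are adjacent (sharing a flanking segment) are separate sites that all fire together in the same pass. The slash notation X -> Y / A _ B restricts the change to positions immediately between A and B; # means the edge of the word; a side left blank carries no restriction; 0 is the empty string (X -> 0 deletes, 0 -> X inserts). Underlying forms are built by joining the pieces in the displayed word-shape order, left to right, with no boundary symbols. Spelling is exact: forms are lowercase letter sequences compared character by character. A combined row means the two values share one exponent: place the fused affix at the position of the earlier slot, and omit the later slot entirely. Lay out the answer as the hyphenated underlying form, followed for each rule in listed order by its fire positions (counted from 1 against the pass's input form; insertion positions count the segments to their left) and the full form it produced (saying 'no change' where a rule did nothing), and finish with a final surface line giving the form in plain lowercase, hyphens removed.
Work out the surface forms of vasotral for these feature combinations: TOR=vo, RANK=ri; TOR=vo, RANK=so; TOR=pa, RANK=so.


cell TOR=vo, RANK=ri:
underlying: vasotral-of-ga
1. f -> v, k -> g, p -> b, t -> d / _ Z: fires at position(s) 10: vasotralovga
2. b -> p, g -> k, v -> f / _ #: no change
surface: vasotralovga

cell TOR=vo, RANK=so:
underlying: vasotral-of-zad
1. f -> v, k -> g, p -> b, t -> d / _ Z: fires at position(s) 10: vasotralovzad
2. b -> p, g -> k, v -> f / _ #: no change
surface: vasotralovzad

cell TOR=pa, RANK=so:
underlying: vasotral-gov
1. f -> v, k -> g, p -> b, t -> d / _ Z: no change
2. b -> p, g -> k, v -> f / _ #: fires at position(s) 11: vasotralgof
surface: vasotralgof


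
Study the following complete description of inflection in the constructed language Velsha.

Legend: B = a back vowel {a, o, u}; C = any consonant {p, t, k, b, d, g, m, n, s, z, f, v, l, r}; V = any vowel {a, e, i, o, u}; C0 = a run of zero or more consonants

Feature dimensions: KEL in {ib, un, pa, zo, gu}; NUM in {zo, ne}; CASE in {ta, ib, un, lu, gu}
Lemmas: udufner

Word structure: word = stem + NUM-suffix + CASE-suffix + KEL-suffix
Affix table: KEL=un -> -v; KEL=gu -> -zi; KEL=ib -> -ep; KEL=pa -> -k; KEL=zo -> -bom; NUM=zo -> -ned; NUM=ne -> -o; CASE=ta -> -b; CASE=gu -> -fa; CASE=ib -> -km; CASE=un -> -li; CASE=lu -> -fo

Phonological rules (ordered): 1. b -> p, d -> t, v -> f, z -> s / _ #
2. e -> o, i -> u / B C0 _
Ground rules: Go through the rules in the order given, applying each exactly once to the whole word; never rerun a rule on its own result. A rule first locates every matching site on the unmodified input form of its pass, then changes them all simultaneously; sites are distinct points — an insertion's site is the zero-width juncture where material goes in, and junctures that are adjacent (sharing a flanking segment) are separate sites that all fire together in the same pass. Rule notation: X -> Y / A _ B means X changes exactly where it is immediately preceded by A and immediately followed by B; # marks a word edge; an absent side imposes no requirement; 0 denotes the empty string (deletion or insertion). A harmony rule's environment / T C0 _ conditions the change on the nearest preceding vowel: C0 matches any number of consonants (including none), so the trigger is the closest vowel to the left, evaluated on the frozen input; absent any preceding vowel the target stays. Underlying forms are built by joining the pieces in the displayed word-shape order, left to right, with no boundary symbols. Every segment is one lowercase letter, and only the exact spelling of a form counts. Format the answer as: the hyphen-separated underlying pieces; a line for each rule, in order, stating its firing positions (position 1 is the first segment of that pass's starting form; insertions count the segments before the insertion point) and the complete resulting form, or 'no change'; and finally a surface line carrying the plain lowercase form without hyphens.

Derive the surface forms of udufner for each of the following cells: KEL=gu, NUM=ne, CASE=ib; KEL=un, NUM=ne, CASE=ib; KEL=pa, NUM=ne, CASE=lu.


cell KEL=gu, NUM=ne, CASE=ib:
underlying: udufner-o-km-zi
1. b -> p, d -> t, v -> f, z -> s / _ #: no change
2. e -> o, i -> u / B C0 _: fires at position(s) 6, 12: udufnorokmzu
surface: udufnorokmzu

cell KEL=un, NUM=ne, CASE=ib:
underlying: udufner-o-km-v
1. b -> p, d -> t, v -> f, z -> s / _ #: fires at position(s) 11: udufnerokmf
2. e -> o, i -> u / B C0 _: fires at position(s) 6: udufnorokmf
surface: udufnorokmf

cell KEL=pa, NUM=ne, CASE=lu:
underlying: udufner-o-fo-k
1. b -> p, d -> t, v -> f, z -> s / _ #: no change
2. e -> o, i -> u / B C0 _: fires at position(s) 6: udufnorofok
surface: udufnorofok


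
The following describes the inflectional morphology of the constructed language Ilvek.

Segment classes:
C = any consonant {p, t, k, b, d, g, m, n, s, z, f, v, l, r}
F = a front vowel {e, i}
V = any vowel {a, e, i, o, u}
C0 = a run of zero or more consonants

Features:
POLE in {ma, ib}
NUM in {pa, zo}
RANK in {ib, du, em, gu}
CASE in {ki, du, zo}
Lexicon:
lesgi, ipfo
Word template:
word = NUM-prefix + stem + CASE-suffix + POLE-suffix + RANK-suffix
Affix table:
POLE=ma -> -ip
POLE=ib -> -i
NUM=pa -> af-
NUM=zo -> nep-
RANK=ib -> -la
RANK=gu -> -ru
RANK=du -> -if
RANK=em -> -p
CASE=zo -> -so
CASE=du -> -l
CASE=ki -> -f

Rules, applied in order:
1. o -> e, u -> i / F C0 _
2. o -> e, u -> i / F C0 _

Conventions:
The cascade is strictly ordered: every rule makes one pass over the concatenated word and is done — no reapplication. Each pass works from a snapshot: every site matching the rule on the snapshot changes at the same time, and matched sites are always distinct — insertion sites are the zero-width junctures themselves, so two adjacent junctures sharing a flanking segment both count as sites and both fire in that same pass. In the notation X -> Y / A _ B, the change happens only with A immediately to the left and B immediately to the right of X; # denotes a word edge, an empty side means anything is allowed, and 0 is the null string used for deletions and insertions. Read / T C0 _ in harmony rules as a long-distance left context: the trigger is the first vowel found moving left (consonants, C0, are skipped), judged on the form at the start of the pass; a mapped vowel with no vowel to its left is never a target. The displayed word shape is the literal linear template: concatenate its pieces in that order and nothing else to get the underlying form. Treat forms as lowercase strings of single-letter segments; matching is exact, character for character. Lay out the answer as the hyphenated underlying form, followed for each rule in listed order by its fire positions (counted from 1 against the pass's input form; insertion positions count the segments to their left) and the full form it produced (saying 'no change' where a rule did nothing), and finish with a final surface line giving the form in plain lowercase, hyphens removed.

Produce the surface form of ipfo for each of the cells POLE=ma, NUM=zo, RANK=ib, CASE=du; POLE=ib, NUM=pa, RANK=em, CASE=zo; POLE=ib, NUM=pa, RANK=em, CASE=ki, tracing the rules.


cell POLE=ma, NUM=zo, RANK=ib, CASE=du:
underlying: nep-ipfo-l-ip-la
1. o -> e, u -> i / F C0 _: fires at position(s) 7: nepipfelipla
2. o -> e, u -> i / F C0 _: no change
surface: nepipfelipla

cell POLE=ib, NUM=pa, RANK=em, CASE=zo:
underlying: af-ipfo-so-i-p
1. o -> e, u -> i / F C0 _: fires at position(s) 6: afipfesoip
2. o -> e, u -> i / F C0 _: fires at position(s) 8: afipfeseip
surface: afipfeseip

cell POLE=ib, NUM=pa, RANK=em, CASE=ki:
underlying: af-ipfo-f-i-p
1. o -> e, u -> i / F C0 _: fires at position(s) 6: afipfefip
2. o -> e, u -> i / F C0 _: no change
surface: afipfefip
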